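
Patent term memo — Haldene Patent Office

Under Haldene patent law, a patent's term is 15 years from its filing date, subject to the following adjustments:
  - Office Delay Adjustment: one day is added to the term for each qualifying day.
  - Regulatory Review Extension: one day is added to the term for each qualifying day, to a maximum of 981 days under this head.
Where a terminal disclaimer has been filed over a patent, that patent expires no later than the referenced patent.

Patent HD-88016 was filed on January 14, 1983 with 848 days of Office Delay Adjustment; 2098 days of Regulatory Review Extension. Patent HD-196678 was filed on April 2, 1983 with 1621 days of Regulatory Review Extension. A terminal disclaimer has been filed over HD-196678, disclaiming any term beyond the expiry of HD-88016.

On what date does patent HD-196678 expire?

Natural term of HD-196678:
  Base: filing + 15 years → 2 April 1998.
  Regulatory Review Extension: 1621 days claimed exceeds the 981-day cap, so +981 days → 8 December 2000.
Expiry of referenced patent HD-88016:
  Base: filing + 15 years → 14 January 1998.
  Office Delay Adjustment: +848 days → 11 May 2000.
  Regulatory Review Extension: 2098 days claimed exceeds the 981-day cap, so +981 days → 17 January 2003.
Terminal disclaimer: HD-196678 expires on the earlier of 8 December 2000 and 17 January 2003.

December 8, 2000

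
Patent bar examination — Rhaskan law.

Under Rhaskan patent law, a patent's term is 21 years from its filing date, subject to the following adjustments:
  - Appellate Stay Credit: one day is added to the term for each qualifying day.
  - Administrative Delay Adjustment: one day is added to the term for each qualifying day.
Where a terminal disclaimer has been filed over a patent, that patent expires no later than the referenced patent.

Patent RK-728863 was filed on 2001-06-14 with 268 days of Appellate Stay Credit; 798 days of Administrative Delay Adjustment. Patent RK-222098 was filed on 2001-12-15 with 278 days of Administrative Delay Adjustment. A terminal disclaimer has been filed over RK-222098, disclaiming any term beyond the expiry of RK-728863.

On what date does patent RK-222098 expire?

September 19, 2023

Natural term of RK-222098:
  Base: filing + 21 years → 15 December 2022.
  Administrative Delay Adjustment: +278 days → 19 September 2023.
Expiry of referenced patent RK-728863:
  Base: filing + 21 years → 14 June 2022.
  Appellate Stay Credit: +268 days → 9 March 2023.
  Administrative Delay Adjustment: +798 days → 15 May 2025.
Terminal disclaimer: RK-222098 expires on the earlier of 19 September 2023 and 15 May 2025.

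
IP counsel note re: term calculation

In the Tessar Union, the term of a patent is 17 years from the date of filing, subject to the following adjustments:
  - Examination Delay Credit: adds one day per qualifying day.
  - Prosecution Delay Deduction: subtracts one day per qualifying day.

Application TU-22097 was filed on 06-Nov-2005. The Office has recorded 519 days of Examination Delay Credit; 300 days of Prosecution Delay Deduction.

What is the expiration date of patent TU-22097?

Base term: filing date + 17 years → 6 November 2022.
Examination Delay Credit: +519 days → 8 April 2024.
Prosecution Delay Deduction: −300 days → 13 June 2023.

2023-06-13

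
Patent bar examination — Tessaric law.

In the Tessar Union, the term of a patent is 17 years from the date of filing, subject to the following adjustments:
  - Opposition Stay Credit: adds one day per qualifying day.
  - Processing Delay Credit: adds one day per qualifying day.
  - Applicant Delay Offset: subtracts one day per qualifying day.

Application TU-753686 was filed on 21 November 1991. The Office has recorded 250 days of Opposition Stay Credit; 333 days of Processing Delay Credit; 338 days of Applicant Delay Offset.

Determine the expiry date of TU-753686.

2009-07-24

Base term: filing date + 17 years → 21 November 2008.
Opposition Stay Credit: +250 days → 29 July 2009.
Processing Delay Credit: +333 days → 27 June 2010.
Applicant Delay Offset: −338 days → 24 July 2009.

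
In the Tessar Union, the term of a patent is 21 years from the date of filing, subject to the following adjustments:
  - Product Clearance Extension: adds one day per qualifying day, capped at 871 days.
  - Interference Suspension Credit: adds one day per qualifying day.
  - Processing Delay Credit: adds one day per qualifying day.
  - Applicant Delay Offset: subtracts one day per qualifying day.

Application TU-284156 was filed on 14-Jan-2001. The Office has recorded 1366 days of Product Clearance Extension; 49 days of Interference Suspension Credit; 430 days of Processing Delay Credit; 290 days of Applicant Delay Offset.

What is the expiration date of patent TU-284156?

December 9, 2024

Base term: filing date + 21 years → 14 January 2022.
Product Clearance Extension: 1366 days claimed exceeds the 871-day cap, so +871 days → 3 June 2024.
Interference Suspension Credit: +49 days → 22 July 2024.
Processing Delay Credit: +430 days → 25 September 2025.
Applicant Delay Offset: −290 days → 9 December 2024.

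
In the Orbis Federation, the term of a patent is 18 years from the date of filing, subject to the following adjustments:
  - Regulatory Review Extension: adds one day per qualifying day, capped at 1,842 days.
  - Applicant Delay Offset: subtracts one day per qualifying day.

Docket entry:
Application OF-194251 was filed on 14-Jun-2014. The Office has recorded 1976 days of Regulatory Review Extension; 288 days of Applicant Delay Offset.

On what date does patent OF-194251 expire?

September 15, 2036

Base term: filing date + 18 years → 14 June 2032.
Regulatory Review Extension: 1976 days claimed exceeds the 1842-day cap, so +1842 days → 30 June 2037.
Applicant Delay Offset: −288 days → 15 September 2036.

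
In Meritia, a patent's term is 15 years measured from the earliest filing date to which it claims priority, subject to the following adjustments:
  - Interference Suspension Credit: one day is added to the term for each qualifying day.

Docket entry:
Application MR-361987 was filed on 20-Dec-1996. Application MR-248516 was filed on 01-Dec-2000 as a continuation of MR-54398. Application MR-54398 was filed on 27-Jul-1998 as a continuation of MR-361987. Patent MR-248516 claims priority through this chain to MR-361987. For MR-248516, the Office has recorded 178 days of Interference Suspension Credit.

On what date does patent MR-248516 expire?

Earliest priority filing: 20 December 1996.
Base term: 20 December 1996 + 15 years → 20 December 2011.
Interference Suspension Credit: +178 days → 15 June 2012.

2012-06-15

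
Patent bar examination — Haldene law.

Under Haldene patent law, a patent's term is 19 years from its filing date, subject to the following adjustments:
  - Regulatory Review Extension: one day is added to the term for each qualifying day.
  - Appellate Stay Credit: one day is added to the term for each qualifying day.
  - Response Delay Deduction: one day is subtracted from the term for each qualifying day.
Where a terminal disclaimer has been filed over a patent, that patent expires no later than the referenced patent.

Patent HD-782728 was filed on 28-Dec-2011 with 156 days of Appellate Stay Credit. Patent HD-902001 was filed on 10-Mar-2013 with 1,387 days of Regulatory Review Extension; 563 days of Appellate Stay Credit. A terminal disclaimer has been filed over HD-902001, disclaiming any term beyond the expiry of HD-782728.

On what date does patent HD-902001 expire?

Natural term of HD-902001:
  Base: filing + 19 years → 10 March 2032.
  Regulatory Review Extension: +1387 days → 27 December 2035.
  Appellate Stay Credit: +563 days → 12 July 2037.
Expiry of referenced patent HD-782728:
  Base: filing + 19 years → 28 December 2030.
  Appellate Stay Credit: +156 days → 2 June 2031.
Terminal disclaimer: HD-902001 expires on the earlier of 12 July 2037 and 2 June 2031.

June 2, 2031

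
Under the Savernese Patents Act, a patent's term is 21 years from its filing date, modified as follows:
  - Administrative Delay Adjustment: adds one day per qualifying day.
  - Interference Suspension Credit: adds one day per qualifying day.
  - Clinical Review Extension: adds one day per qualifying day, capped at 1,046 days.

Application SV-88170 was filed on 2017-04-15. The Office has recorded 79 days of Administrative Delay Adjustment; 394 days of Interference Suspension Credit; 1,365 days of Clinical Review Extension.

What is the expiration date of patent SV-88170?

June 12, 2042

Base term: filing date + 21 years → 15 April 2038.
Administrative Delay Adjustment: +79 days → 3 July 2038.
Interference Suspension Credit: +394 days → 1 August 2039.
Clinical Review Extension: 1365 days claimed exceeds the 1046-day cap, so +1046 days → 12 June 2042.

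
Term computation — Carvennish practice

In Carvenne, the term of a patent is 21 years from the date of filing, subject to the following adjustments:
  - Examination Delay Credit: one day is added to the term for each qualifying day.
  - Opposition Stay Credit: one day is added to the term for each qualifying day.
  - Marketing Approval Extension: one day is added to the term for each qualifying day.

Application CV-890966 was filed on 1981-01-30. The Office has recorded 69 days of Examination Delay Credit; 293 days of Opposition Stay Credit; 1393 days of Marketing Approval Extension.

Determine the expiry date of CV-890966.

Base term: filing date + 21 years → 30 January 2002.
Examination Delay Credit: +69 days → 9 April 2002.
Opposition Stay Credit: +293 days → 27 January 2003.
Marketing Approval Extension: +1393 days → 20 November 2006.

November 20, 2006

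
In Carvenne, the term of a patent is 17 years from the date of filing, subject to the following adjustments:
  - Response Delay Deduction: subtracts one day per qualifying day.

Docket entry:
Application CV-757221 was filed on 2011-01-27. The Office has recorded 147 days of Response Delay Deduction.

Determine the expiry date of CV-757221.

September 2, 2027

Base term: filing date + 17 years → 27 January 2028.
Response Delay Deduction: −147 days → 2 September 2027.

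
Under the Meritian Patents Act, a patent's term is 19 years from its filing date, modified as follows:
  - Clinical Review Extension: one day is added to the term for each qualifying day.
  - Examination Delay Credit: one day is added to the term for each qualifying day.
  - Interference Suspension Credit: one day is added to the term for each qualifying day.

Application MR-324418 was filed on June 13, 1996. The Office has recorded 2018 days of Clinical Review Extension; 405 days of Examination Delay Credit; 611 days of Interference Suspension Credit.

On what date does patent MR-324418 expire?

Base term: filing date + 19 years → 13 June 2015.
Clinical Review Extension: +2018 days → 21 December 2020.
Examination Delay Credit: +405 days → 30 January 2022.
Interference Suspension Credit: +611 days → 3 October 2023.

2023-10-03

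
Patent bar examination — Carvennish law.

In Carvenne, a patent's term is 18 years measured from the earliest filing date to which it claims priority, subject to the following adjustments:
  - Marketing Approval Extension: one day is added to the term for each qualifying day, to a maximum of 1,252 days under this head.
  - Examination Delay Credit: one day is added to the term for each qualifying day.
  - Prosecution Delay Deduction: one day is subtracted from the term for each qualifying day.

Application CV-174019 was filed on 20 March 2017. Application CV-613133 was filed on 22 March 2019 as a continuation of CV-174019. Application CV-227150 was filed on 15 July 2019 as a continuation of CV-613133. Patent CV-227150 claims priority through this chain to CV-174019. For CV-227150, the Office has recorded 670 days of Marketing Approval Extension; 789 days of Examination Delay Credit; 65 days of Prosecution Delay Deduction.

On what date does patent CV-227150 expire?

Earliest priority filing: 20 March 2017.
Base term: 20 March 2017 + 18 years → 20 March 2035.
Marketing Approval Extension: 670 days (within the 1252-day cap) → +670 days → 18 January 2037.
Examination Delay Credit: +789 days → 18 March 2039.
Prosecution Delay Deduction: −65 days → 12 January 2039.

2039-01-12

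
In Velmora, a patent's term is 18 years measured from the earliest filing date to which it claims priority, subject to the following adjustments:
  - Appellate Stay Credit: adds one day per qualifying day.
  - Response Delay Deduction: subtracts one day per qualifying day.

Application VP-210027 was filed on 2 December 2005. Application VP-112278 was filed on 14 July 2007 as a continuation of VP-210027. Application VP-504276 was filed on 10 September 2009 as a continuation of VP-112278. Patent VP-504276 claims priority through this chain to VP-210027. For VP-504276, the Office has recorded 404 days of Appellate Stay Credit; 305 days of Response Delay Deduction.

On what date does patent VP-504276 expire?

Earliest priority filing: 2 December 2005.
Base term: 2 December 2005 + 18 years → 2 December 2023.
Appellate Stay Credit: +404 days → 9 January 2025.
Response Delay Deduction: −305 days → 10 March 2024.

March 10, 2024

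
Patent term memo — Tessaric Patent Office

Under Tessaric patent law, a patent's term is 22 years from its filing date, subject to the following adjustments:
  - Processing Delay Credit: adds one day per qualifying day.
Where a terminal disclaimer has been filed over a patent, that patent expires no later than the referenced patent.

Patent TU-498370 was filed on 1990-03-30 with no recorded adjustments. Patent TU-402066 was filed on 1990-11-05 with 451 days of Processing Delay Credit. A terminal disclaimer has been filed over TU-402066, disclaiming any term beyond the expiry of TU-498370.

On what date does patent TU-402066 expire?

Natural term of TU-402066:
  Base: filing + 22 years → 5 November 2012.
  Processing Delay Credit: +451 days → 30 January 2014.
Expiry of referenced patent TU-498370:
  Base: filing + 22 years → 30 March 2012.
Terminal disclaimer: TU-402066 expires on the earlier of 30 January 2014 and 30 March 2012.

March 30, 2012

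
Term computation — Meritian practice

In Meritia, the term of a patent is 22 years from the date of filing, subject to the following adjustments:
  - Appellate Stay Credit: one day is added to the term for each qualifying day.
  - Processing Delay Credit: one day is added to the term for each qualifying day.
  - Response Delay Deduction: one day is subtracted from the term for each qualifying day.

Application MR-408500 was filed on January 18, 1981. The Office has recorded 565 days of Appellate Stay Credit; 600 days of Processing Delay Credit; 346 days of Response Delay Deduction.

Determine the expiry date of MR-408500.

April 16, 2005

Base term: filing date + 22 years → 18 January 2003.
Appellate Stay Credit: +565 days → 5 August 2004.
Processing Delay Credit: +600 days → 28 March 2006.
Response Delay Deduction: −346 days → 16 April 2005.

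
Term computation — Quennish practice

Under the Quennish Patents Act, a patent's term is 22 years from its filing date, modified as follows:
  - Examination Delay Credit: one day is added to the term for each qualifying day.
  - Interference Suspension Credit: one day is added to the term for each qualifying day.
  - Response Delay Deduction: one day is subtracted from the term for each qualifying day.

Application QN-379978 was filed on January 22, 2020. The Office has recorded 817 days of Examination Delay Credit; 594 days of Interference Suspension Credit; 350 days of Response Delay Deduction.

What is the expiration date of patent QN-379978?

Base term: filing date + 22 years → 22 January 2042.
Examination Delay Credit: +817 days → 18 April 2044.
Interference Suspension Credit: +594 days → 3 December 2045.
Response Delay Deduction: −350 days → 18 December 2044.

2044-12-18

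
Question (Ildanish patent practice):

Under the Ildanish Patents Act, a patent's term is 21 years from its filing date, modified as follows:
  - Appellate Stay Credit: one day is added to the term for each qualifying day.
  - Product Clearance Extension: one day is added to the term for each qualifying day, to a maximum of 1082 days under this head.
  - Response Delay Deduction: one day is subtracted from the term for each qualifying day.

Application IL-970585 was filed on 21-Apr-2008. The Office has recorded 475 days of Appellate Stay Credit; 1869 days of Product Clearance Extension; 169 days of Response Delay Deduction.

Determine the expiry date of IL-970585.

February 7, 2033

Base term: filing date + 21 years → 21 April 2029.
Appellate Stay Credit: +475 days → 9 August 2030.
Product Clearance Extension: 1869 days claimed exceeds the 1082-day cap, so +1082 days → 26 July 2033.
Response Delay Deduction: −169 days → 7 February 2033.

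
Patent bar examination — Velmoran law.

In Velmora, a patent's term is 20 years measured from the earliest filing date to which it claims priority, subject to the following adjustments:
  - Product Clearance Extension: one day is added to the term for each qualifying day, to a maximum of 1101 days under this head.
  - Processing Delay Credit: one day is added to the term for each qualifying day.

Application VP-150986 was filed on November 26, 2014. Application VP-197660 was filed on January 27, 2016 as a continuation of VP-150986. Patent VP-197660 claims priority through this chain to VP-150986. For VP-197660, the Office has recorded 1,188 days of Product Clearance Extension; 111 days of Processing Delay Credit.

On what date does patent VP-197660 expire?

Earliest priority filing: 26 November 2014.
Base term: 26 November 2014 + 20 years → 26 November 2034.
Product Clearance Extension: 1188 days claimed exceeds the 1101-day cap, so +1101 days → 1 December 2037.
Processing Delay Credit: +111 days → 22 March 2038.

2038-03-22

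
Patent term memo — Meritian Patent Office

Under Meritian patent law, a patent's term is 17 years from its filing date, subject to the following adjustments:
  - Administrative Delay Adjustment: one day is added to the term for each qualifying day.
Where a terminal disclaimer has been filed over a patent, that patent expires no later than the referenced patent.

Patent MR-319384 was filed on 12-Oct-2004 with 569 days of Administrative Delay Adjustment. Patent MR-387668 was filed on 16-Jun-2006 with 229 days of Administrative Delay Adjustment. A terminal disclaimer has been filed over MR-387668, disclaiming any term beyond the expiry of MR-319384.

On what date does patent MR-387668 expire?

2023-05-04

Natural term of MR-387668:
  Base: filing + 17 years → 16 June 2023.
  Administrative Delay Adjustment: +229 days → 31 January 2024.
Expiry of referenced patent MR-319384:
  Base: filing + 17 years → 12 October 2021.
  Administrative Delay Adjustment: +569 days → 4 May 2023.
Terminal disclaimer: MR-387668 expires on the earlier of 31 January 2024 and 4 May 2023.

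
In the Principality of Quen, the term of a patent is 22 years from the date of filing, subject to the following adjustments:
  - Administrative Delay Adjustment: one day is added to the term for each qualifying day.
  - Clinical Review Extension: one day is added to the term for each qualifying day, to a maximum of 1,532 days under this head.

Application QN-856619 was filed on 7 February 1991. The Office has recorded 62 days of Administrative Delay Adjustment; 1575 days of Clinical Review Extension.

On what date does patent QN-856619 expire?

Base term: filing date + 22 years → 7 February 2013.
Administrative Delay Adjustment: +62 days → 10 April 2013.
Clinical Review Extension: 1575 days claimed exceeds the 1532-day cap, so +1532 days → 20 June 2017.

June 20, 2017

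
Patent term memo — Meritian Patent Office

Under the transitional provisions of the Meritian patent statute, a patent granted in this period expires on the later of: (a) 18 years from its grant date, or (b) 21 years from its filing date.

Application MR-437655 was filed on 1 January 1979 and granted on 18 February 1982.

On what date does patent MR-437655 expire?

(a) grant + 18 years → 18 February 2000.
(b) filing + 21 years → 1 January 2000.
Later of the two: 18 February 2000.

February 18, 2000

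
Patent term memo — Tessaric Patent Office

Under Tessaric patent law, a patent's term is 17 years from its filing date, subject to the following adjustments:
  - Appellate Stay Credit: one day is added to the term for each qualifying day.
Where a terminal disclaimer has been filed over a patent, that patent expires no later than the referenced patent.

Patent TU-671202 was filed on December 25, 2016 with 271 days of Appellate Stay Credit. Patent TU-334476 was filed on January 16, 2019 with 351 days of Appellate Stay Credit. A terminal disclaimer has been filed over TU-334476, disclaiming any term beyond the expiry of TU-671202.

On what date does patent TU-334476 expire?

2034-09-22

Natural term of TU-334476:
  Base: filing + 17 years → 16 January 2036.
  Appellate Stay Credit: +351 days → 1 January 2037.
Expiry of referenced patent TU-671202:
  Base: filing + 17 years → 25 December 2033.
  Appellate Stay Credit: +271 days → 22 September 2034.
Terminal disclaimer: TU-334476 expires on the earlier of 1 January 2037 and 22 September 2034.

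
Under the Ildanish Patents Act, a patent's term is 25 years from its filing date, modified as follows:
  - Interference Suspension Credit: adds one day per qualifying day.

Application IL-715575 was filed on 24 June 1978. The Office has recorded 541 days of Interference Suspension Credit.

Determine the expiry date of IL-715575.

2004-12-16

Base term: filing date + 25 years → 24 June 2003.
Interference Suspension Credit: +541 days → 16 December 2004.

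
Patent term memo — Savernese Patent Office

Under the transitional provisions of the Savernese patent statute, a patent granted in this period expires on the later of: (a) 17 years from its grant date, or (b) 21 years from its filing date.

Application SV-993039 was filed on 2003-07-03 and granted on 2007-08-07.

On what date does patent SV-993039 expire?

(a) grant + 17 years → 7 August 2024.
(b) filing + 21 years → 3 July 2024.
Later of the two: 7 August 2024.

2024-08-07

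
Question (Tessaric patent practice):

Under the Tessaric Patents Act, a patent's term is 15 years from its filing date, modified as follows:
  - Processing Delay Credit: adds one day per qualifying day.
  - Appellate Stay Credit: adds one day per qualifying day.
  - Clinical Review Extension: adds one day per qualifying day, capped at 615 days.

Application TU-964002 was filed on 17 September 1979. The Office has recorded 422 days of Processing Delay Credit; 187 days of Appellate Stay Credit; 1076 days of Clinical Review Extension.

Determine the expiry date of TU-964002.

1998-01-23

Base term: filing date + 15 years → 17 September 1994.
Processing Delay Credit: +422 days → 13 November 1995.
Appellate Stay Credit: +187 days → 18 May 1996.
Clinical Review Extension: 1076 days claimed exceeds the 615-day cap, so +615 days → 23 January 1998.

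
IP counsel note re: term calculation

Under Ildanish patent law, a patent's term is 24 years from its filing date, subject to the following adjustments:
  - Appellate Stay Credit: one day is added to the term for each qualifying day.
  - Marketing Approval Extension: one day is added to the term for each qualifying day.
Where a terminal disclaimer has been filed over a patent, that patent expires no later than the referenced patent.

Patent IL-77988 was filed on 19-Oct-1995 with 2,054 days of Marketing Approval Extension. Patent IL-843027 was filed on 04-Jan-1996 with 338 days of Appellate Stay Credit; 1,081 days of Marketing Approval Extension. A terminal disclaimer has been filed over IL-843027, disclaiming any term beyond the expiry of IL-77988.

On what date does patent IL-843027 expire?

Natural term of IL-843027:
  Base: filing + 24 years → 4 January 2020.
  Appellate Stay Credit: +338 days → 7 December 2020.
  Marketing Approval Extension: +1081 days → 23 November 2023.
Expiry of referenced patent IL-77988:
  Base: filing + 24 years → 19 October 2019.
  Marketing Approval Extension: +2054 days → 3 June 2025.
Terminal disclaimer: IL-843027 expires on the earlier of 23 November 2023 and 3 June 2025.

November 23, 2023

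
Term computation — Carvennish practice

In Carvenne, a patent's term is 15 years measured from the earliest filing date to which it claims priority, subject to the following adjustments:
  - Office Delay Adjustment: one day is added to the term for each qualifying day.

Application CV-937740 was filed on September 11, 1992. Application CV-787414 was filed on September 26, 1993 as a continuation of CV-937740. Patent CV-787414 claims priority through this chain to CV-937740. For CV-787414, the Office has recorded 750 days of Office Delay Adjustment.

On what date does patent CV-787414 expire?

Earliest priority filing: 11 September 1992.
Base term: 11 September 1992 + 15 years → 11 September 2007.
Office Delay Adjustment: +750 days → 30 September 2009.

2009-09-30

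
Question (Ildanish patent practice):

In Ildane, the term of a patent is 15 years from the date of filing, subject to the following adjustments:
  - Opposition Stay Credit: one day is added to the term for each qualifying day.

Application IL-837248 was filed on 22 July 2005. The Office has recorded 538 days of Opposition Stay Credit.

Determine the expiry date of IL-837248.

2022-01-11

Base term: filing date + 15 years → 22 July 2020.
Opposition Stay Credit: +538 days → 11 January 2022.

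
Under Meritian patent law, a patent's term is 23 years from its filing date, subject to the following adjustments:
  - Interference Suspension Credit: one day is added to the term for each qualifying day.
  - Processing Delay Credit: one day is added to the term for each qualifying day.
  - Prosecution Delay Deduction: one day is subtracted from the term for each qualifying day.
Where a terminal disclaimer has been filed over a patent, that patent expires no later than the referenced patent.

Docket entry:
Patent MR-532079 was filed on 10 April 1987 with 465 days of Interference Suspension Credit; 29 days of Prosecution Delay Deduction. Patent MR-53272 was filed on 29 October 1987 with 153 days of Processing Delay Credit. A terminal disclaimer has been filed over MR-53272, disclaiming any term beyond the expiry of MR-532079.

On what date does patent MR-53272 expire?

March 31, 2011

Natural term of MR-53272:
  Base: filing + 23 years → 29 October 2010.
  Processing Delay Credit: +153 days → 31 March 2011.
Expiry of referenced patent MR-532079:
  Base: filing + 23 years → 10 April 2010.
  Interference Suspension Credit: +465 days → 19 July 2011.
  Prosecution Delay Deduction: −29 days → 20 June 2011.
Terminal disclaimer: MR-53272 expires on the earlier of 31 March 2011 and 20 June 2011.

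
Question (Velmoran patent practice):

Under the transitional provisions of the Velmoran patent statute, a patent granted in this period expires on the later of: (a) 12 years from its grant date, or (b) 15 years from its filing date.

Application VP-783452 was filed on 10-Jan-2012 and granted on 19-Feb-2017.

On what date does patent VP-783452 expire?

(a) grant + 12 years → 19 February 2029.
(b) filing + 15 years → 10 January 2027.
Later of the two: 19 February 2029.

February 19, 2029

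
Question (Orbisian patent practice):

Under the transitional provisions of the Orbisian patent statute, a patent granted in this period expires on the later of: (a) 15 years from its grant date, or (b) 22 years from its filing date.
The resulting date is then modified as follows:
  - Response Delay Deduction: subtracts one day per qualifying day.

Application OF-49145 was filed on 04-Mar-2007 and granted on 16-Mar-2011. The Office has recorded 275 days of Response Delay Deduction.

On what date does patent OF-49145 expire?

(a) grant + 15 years → 16 March 2026.
(b) filing + 22 years → 4 March 2029.
Later of the two: 4 March 2029.
Response Delay Deduction: −275 days → 2 June 2028.

2028-06-02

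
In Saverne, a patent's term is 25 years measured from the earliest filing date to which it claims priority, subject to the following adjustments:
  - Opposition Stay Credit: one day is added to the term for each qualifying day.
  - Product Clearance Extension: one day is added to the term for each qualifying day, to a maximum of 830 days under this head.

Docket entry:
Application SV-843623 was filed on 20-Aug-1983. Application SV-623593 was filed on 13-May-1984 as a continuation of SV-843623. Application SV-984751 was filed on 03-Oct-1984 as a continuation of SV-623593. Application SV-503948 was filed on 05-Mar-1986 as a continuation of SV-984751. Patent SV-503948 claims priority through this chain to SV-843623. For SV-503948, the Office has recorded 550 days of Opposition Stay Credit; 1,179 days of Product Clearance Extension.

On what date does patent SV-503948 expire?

May 31, 2012

Earliest priority filing: 20 August 1983.
Base term: 20 August 1983 + 25 years → 20 August 2008.
Opposition Stay Credit: +550 days → 21 February 2010.
Product Clearance Extension: 1179 days claimed exceeds the 830-day cap, so +830 days → 31 May 2012.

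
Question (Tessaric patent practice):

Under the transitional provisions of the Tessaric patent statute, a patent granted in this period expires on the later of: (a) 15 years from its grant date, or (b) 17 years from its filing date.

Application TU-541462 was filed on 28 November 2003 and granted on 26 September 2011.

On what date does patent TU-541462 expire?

(a) grant + 15 years → 26 September 2026.
(b) filing + 17 years → 28 November 2020.
Later of the two: 26 September 2026.

2026-09-26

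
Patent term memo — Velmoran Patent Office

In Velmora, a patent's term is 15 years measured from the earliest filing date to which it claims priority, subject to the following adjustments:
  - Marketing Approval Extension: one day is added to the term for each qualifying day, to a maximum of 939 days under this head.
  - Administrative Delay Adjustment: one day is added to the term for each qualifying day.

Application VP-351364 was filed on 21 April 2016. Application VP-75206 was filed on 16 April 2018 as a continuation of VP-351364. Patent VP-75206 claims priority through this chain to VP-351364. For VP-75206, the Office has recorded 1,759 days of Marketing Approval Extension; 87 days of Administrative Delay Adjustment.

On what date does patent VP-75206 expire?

February 10, 2034

Earliest priority filing: 21 April 2016.
Base term: 21 April 2016 + 15 years → 21 April 2031.
Marketing Approval Extension: 1759 days claimed exceeds the 939-day cap, so +939 days → 15 November 2033.
Administrative Delay Adjustment: +87 days → 10 February 2034.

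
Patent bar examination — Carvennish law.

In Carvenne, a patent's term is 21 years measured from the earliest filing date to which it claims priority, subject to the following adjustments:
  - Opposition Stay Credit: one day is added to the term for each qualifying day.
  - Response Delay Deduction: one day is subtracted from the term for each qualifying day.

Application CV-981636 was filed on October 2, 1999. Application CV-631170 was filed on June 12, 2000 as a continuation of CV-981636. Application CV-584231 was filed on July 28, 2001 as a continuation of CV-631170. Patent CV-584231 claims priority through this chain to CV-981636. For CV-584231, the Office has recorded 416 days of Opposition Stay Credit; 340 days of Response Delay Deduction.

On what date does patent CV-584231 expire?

Earliest priority filing: 2 October 1999.
Base term: 2 October 1999 + 21 years → 2 October 2020.
Opposition Stay Credit: +416 days → 22 November 2021.
Response Delay Deduction: −340 days → 17 December 2020.

December 17, 2020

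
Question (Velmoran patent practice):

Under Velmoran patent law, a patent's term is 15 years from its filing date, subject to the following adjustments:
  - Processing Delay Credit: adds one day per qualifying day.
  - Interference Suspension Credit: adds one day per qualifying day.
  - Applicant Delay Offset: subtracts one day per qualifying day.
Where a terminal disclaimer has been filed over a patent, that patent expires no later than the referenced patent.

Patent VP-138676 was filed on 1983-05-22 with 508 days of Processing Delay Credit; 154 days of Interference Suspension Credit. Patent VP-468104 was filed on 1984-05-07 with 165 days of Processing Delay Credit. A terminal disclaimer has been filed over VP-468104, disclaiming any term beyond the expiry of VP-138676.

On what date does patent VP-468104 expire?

1999-10-19

Natural term of VP-468104:
  Base: filing + 15 years → 7 May 1999.
  Processing Delay Credit: +165 days → 19 October 1999.
Expiry of referenced patent VP-138676:
  Base: filing + 15 years → 22 May 1998.
  Processing Delay Credit: +508 days → 12 October 1999.
  Interference Suspension Credit: +154 days → 14 March 2000.
Terminal disclaimer: VP-468104 expires on the earlier of 19 October 1999 and 14 March 2000.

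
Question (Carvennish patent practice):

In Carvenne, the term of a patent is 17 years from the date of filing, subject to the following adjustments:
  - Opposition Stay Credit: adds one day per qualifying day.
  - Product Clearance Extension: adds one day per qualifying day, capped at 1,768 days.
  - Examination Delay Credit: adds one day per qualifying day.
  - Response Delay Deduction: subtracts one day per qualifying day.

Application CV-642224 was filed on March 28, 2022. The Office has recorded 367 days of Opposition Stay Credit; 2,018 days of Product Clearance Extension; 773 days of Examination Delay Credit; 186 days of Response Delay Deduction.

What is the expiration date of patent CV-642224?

Base term: filing date + 17 years → 28 March 2039.
Opposition Stay Credit: +367 days → 29 March 2040.
Product Clearance Extension: 2018 days claimed exceeds the 1768-day cap, so +1768 days → 30 January 2045.
Examination Delay Credit: +773 days → 14 March 2047.
Response Delay Deduction: −186 days → 9 September 2046.

2046-09-09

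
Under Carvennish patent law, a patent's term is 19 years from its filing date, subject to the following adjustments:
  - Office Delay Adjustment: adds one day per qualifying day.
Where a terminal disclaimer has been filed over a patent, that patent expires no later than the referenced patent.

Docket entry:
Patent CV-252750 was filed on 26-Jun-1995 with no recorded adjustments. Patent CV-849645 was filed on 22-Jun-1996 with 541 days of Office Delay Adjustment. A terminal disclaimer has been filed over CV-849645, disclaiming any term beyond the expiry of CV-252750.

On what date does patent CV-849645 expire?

Natural term of CV-849645:
  Base: filing + 19 years → 22 June 2015.
  Office Delay Adjustment: +541 days → 14 December 2016.
Expiry of referenced patent CV-252750:
  Base: filing + 19 years → 26 June 2014.
Terminal disclaimer: CV-849645 expires on the earlier of 14 December 2016 and 26 June 2014.

2014-06-26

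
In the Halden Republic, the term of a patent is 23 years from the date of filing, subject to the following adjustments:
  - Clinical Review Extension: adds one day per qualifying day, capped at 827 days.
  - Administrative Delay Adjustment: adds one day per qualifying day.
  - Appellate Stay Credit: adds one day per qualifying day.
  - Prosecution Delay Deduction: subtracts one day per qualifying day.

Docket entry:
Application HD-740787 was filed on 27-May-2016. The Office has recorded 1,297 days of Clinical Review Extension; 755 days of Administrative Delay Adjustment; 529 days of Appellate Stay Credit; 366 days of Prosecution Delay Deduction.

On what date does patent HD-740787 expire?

March 6, 2044

Base term: filing date + 23 years → 27 May 2039.
Clinical Review Extension: 1297 days claimed exceeds the 827-day cap, so +827 days → 31 August 2041.
Administrative Delay Adjustment: +755 days → 25 September 2043.
Appellate Stay Credit: +529 days → 7 March 2045.
Prosecution Delay Deduction: −366 days → 6 March 2044.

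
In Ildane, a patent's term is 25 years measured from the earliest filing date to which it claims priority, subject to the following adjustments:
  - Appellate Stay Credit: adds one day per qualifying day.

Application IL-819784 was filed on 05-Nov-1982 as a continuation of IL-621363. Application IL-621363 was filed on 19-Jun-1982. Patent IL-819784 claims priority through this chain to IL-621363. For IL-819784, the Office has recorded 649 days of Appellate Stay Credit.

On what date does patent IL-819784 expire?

Earliest priority filing: 19 June 1982.
Base term: 19 June 1982 + 25 years → 19 June 2007.
Appellate Stay Credit: +649 days → 29 March 2009.

2009-03-29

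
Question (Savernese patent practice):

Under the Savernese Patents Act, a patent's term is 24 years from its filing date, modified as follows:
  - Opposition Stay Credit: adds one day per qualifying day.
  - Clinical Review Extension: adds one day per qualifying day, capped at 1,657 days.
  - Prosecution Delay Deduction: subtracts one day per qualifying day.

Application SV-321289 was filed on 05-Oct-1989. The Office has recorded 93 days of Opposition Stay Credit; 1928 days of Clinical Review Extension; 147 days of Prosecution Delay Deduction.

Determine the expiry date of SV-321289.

February 24, 2018

Base term: filing date + 24 years → 5 October 2013.
Opposition Stay Credit: +93 days → 6 January 2014.
Clinical Review Extension: 1928 days claimed exceeds the 1657-day cap, so +1657 days → 21 July 2018.
Prosecution Delay Deduction: −147 days → 24 February 2018.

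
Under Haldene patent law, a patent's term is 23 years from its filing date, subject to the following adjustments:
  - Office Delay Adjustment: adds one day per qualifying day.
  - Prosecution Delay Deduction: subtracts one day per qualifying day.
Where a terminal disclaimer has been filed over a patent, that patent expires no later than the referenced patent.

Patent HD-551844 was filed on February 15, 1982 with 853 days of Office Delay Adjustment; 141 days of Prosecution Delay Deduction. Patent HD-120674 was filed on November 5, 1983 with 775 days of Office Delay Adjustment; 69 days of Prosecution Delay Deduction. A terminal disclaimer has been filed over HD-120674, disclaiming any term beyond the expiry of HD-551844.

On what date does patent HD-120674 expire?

January 28, 2007

Natural term of HD-120674:
  Base: filing + 23 years → 5 November 2006.
  Office Delay Adjustment: +775 days → 19 December 2008.
  Prosecution Delay Deduction: −69 days → 11 October 2008.
Expiry of referenced patent HD-551844:
  Base: filing + 23 years → 15 February 2005.
  Office Delay Adjustment: +853 days → 18 June 2007.
  Prosecution Delay Deduction: −141 days → 28 January 2007.
Terminal disclaimer: HD-120674 expires on the earlier of 11 October 2008 and 28 January 2007.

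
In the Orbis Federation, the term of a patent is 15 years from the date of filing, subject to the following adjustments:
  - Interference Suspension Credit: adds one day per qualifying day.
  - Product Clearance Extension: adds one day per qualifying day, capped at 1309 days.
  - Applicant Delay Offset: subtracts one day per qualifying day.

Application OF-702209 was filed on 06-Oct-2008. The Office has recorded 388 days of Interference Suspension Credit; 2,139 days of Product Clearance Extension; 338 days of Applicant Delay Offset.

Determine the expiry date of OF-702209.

2027-06-26

Base term: filing date + 15 years → 6 October 2023.
Interference Suspension Credit: +388 days → 28 October 2024.
Product Clearance Extension: 2139 days claimed exceeds the 1309-day cap, so +1309 days → 29 May 2028.
Applicant Delay Offset: −338 days → 26 June 2027.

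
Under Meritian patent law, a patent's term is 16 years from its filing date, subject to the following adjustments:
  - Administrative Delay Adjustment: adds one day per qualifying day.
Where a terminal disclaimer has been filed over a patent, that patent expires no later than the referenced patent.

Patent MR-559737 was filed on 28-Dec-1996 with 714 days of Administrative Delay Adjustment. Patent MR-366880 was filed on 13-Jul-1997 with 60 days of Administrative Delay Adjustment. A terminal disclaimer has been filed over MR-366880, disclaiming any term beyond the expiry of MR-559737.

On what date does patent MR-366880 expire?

Natural term of MR-366880:
  Base: filing + 16 years → 13 July 2013.
  Administrative Delay Adjustment: +60 days → 11 September 2013.
Expiry of referenced patent MR-559737:
  Base: filing + 16 years → 28 December 2012.
  Administrative Delay Adjustment: +714 days → 12 December 2014.
Terminal disclaimer: MR-366880 expires on the earlier of 11 September 2013 and 12 December 2014.

2013-09-11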